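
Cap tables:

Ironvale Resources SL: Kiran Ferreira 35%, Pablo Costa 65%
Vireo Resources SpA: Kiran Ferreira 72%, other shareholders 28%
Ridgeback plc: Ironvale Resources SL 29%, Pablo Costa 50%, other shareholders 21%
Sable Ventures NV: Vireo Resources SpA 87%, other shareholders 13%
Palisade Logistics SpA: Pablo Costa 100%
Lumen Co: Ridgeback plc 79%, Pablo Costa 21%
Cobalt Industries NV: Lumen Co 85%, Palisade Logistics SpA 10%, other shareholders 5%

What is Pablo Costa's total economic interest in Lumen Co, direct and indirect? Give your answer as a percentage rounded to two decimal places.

75.39%

Pablo reaches Lumen along 3 paths.
Via Ironvale → Ridgeback: 65% × 29% × 79% = 14.8915%.
Via Ridgeback: 50% × 79% = 39.5%.
Direct stake: 21% = 21%.
Total: 14.8915% + 39.5% + 21% = 75.3915%.
Rounded: 75.39%.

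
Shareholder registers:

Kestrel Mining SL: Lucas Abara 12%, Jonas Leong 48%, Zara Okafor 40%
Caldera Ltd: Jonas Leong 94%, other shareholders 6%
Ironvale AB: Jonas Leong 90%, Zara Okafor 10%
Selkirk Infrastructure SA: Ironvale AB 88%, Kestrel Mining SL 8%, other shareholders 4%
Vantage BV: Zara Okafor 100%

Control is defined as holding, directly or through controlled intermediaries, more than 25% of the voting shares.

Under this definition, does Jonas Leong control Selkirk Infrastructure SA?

Jonas holds 90% of Ironvale, so Jonas controls Ironvale.
Jonas holds 48% of Kestrel, so Jonas controls Kestrel.
Ironvale and Kestrel together hold 88% + 8% = 96% of Selkirk, so Jonas controls Selkirk.

Yes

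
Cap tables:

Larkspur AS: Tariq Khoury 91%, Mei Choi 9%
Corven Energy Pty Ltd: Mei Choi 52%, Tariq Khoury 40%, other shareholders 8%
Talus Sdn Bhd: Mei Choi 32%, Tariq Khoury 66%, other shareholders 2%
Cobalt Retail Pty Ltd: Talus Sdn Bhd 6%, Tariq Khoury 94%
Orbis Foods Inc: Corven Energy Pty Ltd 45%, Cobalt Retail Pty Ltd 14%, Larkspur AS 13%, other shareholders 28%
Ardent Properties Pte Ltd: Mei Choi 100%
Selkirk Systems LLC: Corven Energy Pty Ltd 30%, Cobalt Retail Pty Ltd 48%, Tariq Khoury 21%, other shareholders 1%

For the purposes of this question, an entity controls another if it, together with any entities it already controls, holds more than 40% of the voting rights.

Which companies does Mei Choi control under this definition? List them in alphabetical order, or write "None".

Ardent Properties Pte Ltd, Corven Energy Pty Ltd, Orbis Foods Inc

Mei holds 52% of Corven, so Mei controls Corven.
Corven holds 45% of Orbis, so Mei controls Orbis.
Mei holds 100% of Ardent, so Mei controls Ardent.
No other company's threshold is met.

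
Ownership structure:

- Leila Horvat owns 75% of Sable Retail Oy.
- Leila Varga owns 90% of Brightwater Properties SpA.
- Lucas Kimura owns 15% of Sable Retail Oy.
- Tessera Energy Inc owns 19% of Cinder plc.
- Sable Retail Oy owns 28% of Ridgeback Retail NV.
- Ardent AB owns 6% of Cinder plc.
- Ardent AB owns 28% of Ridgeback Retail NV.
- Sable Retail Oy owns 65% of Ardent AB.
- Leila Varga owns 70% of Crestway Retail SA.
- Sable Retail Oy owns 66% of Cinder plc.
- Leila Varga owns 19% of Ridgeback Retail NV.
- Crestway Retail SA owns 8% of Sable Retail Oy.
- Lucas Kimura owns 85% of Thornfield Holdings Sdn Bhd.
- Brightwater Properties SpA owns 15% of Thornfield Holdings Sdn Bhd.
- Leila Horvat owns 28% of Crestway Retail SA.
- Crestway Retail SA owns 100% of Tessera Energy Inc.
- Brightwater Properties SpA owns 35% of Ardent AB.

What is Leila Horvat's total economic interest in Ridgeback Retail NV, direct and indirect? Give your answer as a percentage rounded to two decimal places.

Leila Horvat reaches Ridgeback along 4 paths.
Via Sable → Ardent: 75% × 65% × 28% = 13.65%.
Via Crestway → Sable → Ardent: 28% × 8% × 65% × 28% = 0.40768%.
Via Sable: 75% × 28% = 21%.
Via Crestway → Sable: 28% × 8% × 28% = 0.6272%.
Total: 13.65% + 0.40768% + 21% + 0.6272% = 35.68488%.
Rounded: 35.68%.

35.68%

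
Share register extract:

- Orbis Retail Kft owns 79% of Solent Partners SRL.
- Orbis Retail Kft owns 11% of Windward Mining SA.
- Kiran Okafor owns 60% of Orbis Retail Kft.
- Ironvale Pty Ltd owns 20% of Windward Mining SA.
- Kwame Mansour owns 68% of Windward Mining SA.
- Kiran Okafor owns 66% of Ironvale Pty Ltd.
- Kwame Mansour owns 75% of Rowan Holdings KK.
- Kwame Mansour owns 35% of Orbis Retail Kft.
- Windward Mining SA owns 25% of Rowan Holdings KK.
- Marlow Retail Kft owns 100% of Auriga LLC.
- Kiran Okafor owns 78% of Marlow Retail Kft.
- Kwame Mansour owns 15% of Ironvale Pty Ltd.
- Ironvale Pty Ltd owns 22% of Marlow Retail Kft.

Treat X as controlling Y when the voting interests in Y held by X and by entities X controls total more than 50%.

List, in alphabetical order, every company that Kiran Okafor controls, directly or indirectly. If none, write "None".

Auriga LLC, Ironvale Pty Ltd, Marlow Retail Kft, Orbis Retail Kft, Solent Partners SRL

Kiran holds 60% of Orbis, so Kiran controls Orbis.
Kiran holds 66% of Ironvale, so Kiran controls Ironvale.
Kiran and Ironvale together hold 78% + 22% = 100% of Marlow, so Kiran controls Marlow.
Orbis holds 79% of Solent, so Kiran controls Solent.
Marlow holds 100% of Auriga, so Kiran controls Auriga.
No other company's threshold is met.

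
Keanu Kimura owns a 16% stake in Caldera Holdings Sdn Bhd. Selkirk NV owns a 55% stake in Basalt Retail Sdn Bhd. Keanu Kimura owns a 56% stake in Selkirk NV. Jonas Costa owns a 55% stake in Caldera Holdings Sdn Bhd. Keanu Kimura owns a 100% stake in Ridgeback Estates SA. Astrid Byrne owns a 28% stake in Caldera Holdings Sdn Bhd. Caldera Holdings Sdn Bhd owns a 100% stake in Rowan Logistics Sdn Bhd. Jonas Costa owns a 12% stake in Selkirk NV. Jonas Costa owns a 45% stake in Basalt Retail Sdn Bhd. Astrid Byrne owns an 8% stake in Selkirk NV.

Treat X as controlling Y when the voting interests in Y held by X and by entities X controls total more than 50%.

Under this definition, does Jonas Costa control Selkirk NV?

No

Jonas holds 55% of Caldera, so Jonas controls Caldera.
Caldera holds 100% of Rowan, so Jonas controls Rowan.
In Selkirk, Jonas's side holds only 12%, not > 50%.
So Jonas does not control Selkirk.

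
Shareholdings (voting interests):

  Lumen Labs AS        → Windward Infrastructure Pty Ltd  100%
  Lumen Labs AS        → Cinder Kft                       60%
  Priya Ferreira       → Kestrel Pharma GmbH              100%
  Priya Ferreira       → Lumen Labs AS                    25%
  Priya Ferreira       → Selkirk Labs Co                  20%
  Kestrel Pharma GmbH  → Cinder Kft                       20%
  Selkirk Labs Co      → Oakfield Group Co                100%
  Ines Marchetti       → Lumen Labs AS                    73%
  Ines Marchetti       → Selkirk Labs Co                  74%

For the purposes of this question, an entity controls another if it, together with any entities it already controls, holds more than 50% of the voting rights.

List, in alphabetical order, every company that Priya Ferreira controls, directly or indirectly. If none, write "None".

Priya holds 100% of Kestrel, so Priya controls Kestrel.
No other company's threshold is met.

Kestrel Pharma GmbH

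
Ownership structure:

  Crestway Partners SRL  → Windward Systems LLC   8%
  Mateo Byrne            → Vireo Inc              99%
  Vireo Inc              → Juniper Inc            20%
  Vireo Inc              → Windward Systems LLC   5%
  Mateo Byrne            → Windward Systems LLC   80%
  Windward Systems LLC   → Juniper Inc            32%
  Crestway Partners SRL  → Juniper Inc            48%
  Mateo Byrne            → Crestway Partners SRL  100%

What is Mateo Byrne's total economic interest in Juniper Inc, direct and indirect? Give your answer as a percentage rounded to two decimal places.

97.54%

Mateo reaches Juniper along 5 paths.
Via Crestway: 100% × 48% = 48%.
Via Windward: 80% × 32% = 25.6%.
Via Vireo → Windward: 99% × 5% × 32% = 1.584%.
Via Crestway → Windward: 100% × 8% × 32% = 2.56%.
Via Vireo: 99% × 20% = 19.8%.
Total: 48% + 25.6% + 1.584% + 2.56% + 19.8% = 97.544%.
Rounded: 97.54%.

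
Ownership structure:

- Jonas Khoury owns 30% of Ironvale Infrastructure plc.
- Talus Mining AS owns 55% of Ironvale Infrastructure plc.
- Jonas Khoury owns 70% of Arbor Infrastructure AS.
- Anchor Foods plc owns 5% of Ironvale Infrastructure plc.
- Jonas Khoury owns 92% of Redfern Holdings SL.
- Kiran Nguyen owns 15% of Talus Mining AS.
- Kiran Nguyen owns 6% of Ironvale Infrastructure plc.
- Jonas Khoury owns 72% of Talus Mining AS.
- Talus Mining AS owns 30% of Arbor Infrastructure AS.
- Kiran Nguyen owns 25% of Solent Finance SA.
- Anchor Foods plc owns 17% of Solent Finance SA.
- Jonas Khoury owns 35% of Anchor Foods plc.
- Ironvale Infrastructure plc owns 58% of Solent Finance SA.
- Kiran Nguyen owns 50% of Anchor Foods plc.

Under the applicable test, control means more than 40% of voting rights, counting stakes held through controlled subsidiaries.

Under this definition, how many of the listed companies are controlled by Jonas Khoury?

5

Jonas holds 72% of Talus, so Jonas controls Talus.
Jonas and Talus together hold 30% + 55% = 85% of Ironvale, so Jonas controls Ironvale.
Jonas holds 92% of Redfern, so Jonas controls Redfern.
Talus and Jonas together hold 30% + 70% = 100% of Arbor, so Jonas controls Arbor.
Ironvale holds 58% of Solent, so Jonas controls Solent.
No other company's threshold is met.
Jonas controls 5 companies.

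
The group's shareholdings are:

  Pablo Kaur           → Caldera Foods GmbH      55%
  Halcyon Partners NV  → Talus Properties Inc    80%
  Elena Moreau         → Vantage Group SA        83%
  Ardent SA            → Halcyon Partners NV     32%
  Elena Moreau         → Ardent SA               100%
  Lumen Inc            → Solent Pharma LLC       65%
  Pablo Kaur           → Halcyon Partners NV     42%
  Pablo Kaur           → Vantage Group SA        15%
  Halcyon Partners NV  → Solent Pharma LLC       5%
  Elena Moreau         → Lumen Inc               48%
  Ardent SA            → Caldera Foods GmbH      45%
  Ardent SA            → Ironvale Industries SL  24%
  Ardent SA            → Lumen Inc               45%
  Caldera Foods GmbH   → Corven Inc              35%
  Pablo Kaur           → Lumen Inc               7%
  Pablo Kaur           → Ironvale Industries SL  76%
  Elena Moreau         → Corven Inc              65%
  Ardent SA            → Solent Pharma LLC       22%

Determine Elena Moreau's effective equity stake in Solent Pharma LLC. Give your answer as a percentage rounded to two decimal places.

Elena reaches Solent along 4 paths.
Via Lumen: 48% × 65% = 31.2%.
Via Ardent → Lumen: 100% × 45% × 65% = 29.25%.
Via Ardent: 100% × 22% = 22%.
Via Ardent → Halcyon: 100% × 32% × 5% = 1.6%.
Total: 31.2% + 29.25% + 22% + 1.6% = 84.05%.

84.05%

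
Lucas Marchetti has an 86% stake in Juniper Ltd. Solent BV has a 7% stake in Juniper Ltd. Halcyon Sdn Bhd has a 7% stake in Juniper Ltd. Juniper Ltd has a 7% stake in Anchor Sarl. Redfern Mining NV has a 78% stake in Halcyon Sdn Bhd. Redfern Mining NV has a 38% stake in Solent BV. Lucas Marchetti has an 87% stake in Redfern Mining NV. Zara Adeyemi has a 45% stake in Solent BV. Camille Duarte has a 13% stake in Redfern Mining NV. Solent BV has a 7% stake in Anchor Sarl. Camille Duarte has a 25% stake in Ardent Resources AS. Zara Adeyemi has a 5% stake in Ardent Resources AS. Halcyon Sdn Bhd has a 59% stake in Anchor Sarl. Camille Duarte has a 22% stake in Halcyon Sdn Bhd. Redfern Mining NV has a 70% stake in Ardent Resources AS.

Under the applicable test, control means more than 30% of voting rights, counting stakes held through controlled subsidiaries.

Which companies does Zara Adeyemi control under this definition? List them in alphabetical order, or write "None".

Zara holds 45% of Solent, so Zara controls Solent.
No other company's threshold is met.

Solent BV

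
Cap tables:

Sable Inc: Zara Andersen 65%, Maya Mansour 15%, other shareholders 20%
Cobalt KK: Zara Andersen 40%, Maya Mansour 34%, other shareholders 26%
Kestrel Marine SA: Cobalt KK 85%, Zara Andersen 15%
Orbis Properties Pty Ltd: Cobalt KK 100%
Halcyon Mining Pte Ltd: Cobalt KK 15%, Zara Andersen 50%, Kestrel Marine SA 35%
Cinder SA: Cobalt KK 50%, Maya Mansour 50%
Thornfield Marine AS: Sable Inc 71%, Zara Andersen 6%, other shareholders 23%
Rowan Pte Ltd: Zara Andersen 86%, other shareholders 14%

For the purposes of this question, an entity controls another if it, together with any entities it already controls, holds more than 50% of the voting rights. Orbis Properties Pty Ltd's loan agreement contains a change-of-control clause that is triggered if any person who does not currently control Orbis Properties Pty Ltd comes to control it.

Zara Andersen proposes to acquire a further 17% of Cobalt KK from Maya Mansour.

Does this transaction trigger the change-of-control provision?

The purchase adds only to Zara's holdings (Maya's stake shrinks), so Zara is the only person who could newly come to control Orbis.
Zara holds 65% of Sable, so Zara controls Sable.
Sable and Zara together hold 71% + 6% = 77% of Thornfield, so Zara controls Thornfield.
Zara holds 86% of Rowan, so Zara controls Rowan.
Neither Zara nor any entity Zara controls holds any voting interest in Orbis.
So before the transaction, Zara does not control Orbis.
After the purchase, Zara's direct stake in Cobalt rises to 40% + 17% = 57%, and Maya's stake falls to 17%.
Zara holds 57% of Cobalt, so Zara controls Cobalt.
Cobalt holds 100% of Orbis, so Zara controls Orbis.
Zara did not control Orbis before and does after, so the clause is triggered.

Yes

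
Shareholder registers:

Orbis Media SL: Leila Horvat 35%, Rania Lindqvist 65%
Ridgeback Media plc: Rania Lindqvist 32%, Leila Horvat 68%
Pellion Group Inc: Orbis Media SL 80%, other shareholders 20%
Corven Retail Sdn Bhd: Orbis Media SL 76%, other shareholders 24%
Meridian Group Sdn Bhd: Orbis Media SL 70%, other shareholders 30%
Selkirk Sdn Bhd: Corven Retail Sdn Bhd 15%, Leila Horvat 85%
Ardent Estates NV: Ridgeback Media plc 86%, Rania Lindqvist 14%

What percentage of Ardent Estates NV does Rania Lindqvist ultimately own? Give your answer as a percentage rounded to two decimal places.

41.52%

Rania reaches Ardent along 2 paths.
Via Ridgeback: 32% × 86% = 27.52%.
Direct stake: 14% = 14%.
Total: 27.52% + 14% = 41.52%.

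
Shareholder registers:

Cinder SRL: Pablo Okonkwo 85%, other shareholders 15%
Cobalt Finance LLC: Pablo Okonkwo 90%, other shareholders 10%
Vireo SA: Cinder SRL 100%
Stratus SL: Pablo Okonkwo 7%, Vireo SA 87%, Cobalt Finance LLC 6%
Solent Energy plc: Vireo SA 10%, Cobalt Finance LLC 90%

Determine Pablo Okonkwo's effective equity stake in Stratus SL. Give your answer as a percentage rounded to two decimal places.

86.35%

Pablo reaches Stratus along 3 paths.
Direct stake: 7% = 7%.
Via Cinder → Vireo: 85% × 100% × 87% = 73.95%.
Via Cobalt: 90% × 6% = 5.4%.
Total: 7% + 73.95% + 5.4% = 86.35%.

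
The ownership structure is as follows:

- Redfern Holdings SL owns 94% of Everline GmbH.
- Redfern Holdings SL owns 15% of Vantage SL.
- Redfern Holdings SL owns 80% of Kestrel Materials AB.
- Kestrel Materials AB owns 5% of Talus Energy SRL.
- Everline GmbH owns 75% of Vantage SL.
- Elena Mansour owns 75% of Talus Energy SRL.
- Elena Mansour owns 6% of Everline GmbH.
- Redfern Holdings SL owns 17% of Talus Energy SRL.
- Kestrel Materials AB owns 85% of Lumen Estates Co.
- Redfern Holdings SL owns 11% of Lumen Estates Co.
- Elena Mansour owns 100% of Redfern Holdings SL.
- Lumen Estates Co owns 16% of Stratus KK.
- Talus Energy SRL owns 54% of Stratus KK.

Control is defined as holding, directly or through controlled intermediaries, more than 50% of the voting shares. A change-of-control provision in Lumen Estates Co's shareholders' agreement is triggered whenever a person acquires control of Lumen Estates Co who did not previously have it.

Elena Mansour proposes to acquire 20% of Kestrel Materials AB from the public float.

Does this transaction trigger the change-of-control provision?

No

The purchase changes only Elena's holdings, so Elena is the only person who could newly come to control Lumen.
Elena holds 100% of Redfern, so Elena controls Redfern.
Redfern holds 80% of Kestrel, so Elena controls Kestrel.
Kestrel and Redfern together hold 85% + 11% = 96% of Lumen, so Elena controls Lumen.
So Elena already controls Lumen before the transaction.
After the purchase, Elena holds 20% of Kestrel directly.
Elena controlled Lumen already, so this is not a new person acquiring control; every other person's position is unchanged or reduced.
No new person acquires control, so the clause is not triggered.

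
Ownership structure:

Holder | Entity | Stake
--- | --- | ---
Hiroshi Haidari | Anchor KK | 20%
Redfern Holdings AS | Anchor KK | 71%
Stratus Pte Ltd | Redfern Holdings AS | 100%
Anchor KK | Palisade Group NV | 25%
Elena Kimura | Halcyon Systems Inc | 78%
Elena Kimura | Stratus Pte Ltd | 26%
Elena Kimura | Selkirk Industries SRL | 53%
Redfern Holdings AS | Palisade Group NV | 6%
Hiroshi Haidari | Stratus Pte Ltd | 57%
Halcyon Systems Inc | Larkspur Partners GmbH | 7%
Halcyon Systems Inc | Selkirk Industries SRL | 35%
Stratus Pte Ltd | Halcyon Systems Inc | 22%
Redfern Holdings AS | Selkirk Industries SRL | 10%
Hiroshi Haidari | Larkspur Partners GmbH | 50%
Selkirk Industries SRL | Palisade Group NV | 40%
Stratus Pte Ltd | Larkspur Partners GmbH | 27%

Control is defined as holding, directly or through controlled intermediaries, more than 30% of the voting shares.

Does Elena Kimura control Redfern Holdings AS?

No

Elena holds 78% of Halcyon, so Elena controls Halcyon.
Halcyon and Elena together hold 35% + 53% = 88% of Selkirk, so Elena controls Selkirk.
Selkirk holds 40% of Palisade, so Elena controls Palisade.
Neither Elena nor any entity Elena controls holds any voting interest in Redfern.
So Elena does not control Redfern.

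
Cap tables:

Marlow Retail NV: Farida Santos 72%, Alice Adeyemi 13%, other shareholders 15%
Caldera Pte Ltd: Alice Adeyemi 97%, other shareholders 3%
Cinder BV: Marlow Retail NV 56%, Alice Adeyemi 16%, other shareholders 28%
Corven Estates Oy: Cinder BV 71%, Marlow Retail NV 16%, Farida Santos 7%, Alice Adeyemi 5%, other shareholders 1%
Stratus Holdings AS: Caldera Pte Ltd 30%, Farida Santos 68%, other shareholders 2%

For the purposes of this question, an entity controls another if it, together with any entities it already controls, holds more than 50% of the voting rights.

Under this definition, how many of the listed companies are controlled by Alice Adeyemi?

Alice holds 97% of Caldera, so Alice controls Caldera.
No other company's threshold is met.
Alice controls 1 company.

1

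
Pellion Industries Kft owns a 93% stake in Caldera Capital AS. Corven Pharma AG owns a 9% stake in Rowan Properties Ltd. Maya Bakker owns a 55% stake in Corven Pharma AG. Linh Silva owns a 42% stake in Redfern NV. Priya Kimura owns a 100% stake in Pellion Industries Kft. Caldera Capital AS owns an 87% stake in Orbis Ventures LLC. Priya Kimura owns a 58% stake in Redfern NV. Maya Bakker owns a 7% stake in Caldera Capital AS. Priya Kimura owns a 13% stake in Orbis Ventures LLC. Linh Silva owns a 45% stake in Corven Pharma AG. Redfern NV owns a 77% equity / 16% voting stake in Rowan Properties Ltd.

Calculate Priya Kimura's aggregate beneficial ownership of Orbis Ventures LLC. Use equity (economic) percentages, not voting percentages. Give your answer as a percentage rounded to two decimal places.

Priya reaches Orbis along 2 paths.
Via Pellion → Caldera: 100% × 93% × 87% = 80.91%.
Direct stake: 13% = 13%.
Total: 80.91% + 13% = 93.91%.

93.91%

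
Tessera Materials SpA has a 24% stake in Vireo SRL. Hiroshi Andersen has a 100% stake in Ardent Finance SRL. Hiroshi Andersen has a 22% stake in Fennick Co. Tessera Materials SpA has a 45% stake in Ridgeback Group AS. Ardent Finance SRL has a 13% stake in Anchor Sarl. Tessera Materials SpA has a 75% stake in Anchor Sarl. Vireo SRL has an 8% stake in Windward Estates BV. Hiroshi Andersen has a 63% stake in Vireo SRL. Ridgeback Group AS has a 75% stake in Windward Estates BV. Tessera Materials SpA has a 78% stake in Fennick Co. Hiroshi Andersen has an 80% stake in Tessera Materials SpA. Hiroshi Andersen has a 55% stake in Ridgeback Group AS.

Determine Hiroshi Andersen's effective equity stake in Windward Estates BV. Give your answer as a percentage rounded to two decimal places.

Hiroshi reaches Windward along 4 paths.
Via Tessera → Vireo: 80% × 24% × 8% = 1.536%.
Via Vireo: 63% × 8% = 5.04%.
Via Ridgeback: 55% × 75% = 41.25%.
Via Tessera → Ridgeback: 80% × 45% × 75% = 27%.
Total: 1.536% + 5.04% + 41.25% + 27% = 74.826%.
Rounded: 74.83%.

74.83%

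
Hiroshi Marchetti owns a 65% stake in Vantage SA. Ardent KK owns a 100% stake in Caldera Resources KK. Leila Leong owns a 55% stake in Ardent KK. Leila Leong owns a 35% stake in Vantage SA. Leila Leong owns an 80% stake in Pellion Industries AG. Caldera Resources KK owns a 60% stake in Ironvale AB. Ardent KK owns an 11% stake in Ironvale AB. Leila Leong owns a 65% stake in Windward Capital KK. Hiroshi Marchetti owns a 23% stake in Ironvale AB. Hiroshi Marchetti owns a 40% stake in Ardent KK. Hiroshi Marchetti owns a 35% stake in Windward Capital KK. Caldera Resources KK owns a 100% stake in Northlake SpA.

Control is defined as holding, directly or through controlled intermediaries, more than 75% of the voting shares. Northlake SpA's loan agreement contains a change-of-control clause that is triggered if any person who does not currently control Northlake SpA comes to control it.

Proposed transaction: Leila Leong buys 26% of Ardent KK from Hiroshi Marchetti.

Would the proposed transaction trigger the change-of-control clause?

Yes

The purchase adds only to Leila's holdings (Hiroshi's stake shrinks), so Leila is the only person who could newly come to control Northlake.
Leila holds 80% of Pellion, so Leila controls Pellion.
Neither Leila nor any entity Leila controls holds any voting interest in Northlake.
So before the transaction, Leila does not control Northlake.
After the purchase, Leila's direct stake in Ardent rises to 55% + 26% = 81%, and Hiroshi's stake falls to 14%.
Leila holds 81% of Ardent, so Leila controls Ardent.
Ardent holds 100% of Caldera, so Leila controls Caldera.
Caldera holds 100% of Northlake, so Leila controls Northlake.
Leila did not control Northlake before and does after, so the clause is triggered.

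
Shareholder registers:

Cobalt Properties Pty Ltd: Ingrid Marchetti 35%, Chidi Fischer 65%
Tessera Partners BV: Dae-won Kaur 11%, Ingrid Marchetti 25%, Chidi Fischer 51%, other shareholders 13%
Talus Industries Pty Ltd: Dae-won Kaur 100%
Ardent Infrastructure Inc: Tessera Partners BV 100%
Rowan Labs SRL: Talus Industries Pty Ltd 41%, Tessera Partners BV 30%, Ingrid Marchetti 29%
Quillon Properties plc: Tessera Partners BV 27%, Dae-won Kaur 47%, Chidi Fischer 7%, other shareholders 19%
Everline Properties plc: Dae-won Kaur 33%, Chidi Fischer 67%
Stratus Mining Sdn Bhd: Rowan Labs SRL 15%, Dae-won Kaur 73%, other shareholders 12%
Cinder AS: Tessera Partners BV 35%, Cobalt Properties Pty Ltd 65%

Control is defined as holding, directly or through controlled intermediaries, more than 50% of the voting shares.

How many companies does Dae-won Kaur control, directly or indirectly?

Dae-won holds 100% of Talus, so Dae-won controls Talus.
Dae-won holds 73% of Stratus, so Dae-won controls Stratus.
No other company's threshold is met.
Dae-won controls 2 companies.

2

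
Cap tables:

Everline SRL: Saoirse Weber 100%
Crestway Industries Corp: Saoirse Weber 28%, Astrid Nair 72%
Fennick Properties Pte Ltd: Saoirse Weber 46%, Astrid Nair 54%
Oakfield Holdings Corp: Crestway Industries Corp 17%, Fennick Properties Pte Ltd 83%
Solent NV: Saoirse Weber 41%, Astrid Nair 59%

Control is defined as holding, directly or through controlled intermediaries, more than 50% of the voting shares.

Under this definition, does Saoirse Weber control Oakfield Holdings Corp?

Saoirse holds 100% of Everline, so Saoirse controls Everline.
Neither Saoirse nor any entity Saoirse controls holds any voting interest in Oakfield.
So Saoirse does not control Oakfield.

No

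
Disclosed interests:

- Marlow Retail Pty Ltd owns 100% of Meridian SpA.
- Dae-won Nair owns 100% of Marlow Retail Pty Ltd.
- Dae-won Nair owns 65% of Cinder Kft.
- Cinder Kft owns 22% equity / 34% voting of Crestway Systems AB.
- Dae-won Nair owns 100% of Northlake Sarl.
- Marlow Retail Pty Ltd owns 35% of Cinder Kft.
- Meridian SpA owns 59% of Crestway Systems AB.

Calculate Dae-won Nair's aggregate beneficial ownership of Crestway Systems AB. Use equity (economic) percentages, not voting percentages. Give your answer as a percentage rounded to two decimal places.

81.00%

Dae-won reaches Crestway along 3 paths.
Via Marlow → Cinder: 100% × 35% × 22% = 7.7%.
Via Cinder: 65% × 22% = 14.3%.
Via Marlow → Meridian: 100% × 100% × 59% = 59%.
Total: 7.7% + 14.3% + 59% = 81%.
Rounded: 81.00%.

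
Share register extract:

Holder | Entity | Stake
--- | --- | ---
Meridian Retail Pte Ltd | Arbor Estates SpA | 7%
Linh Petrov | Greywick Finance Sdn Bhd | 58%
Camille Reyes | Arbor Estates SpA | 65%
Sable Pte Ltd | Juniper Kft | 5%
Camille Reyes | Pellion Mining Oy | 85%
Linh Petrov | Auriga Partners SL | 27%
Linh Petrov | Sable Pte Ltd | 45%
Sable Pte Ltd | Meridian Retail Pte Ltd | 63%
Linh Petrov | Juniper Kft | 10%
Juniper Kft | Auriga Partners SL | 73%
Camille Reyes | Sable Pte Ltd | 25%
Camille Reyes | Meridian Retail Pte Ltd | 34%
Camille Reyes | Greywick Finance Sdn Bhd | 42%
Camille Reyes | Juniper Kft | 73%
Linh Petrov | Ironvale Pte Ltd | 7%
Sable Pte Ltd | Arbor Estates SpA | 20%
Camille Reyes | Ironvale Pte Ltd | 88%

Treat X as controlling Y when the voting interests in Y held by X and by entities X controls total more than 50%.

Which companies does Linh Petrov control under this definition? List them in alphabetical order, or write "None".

Greywick Finance Sdn Bhd

Linh holds 58% of Greywick, so Linh controls Greywick.
No other company's threshold is met.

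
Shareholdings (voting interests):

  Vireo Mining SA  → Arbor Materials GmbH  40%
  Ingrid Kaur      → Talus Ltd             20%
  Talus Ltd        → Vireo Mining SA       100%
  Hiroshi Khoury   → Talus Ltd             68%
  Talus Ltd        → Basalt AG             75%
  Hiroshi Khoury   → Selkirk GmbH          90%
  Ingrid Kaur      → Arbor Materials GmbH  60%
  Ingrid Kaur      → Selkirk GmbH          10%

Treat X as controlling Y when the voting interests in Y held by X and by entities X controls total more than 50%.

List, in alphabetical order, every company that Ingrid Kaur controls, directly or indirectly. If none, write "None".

Ingrid holds 60% of Arbor, so Ingrid controls Arbor.
No other company's threshold is met.

Arbor Materials GmbH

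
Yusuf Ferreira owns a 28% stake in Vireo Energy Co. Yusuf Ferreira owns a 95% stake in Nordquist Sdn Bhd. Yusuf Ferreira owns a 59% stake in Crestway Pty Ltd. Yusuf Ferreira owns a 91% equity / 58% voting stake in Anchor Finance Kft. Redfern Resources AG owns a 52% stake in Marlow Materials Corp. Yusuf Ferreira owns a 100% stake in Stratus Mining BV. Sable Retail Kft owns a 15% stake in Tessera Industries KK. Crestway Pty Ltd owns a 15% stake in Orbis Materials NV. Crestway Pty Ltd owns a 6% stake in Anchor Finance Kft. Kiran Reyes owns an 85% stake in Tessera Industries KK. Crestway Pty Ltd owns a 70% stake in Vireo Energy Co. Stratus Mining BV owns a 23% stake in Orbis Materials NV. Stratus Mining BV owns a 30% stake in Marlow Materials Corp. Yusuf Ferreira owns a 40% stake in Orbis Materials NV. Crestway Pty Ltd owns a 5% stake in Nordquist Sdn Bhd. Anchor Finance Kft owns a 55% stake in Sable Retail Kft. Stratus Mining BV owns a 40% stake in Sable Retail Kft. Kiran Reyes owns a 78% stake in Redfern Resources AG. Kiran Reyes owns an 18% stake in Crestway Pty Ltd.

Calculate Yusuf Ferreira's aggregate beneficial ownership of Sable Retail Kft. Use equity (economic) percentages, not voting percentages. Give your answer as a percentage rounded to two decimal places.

92.00%

Yusuf reaches Sable along 3 paths.
Via Crestway → Anchor: 59% × 6% × 55% = 1.947%.
Via Anchor: 91% × 55% = 50.05%.
Via Stratus: 100% × 40% = 40%.
Total: 1.947% + 50.05% + 40% = 91.997%.
Rounded: 92.00%.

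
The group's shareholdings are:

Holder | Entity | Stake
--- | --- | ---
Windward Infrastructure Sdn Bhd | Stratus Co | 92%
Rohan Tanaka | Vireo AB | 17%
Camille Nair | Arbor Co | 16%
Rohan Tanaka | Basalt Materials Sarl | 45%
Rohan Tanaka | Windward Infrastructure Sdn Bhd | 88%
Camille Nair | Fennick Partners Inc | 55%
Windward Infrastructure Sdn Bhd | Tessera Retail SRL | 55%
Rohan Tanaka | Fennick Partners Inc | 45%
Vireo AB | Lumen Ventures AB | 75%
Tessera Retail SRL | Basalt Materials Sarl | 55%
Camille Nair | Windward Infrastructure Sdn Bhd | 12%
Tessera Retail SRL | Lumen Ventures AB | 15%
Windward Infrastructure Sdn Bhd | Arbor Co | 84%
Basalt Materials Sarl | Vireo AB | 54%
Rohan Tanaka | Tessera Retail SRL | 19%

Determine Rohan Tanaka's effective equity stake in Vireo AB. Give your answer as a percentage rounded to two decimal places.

61.32%

Rohan reaches Vireo along 4 paths.
Direct stake: 17% = 17%.
Via Basalt: 45% × 54% = 24.3%.
Via Windward → Tessera → Basalt: 88% × 55% × 55% × 54% = 14.3748%.
Via Tessera → Basalt: 19% × 55% × 54% = 5.643%.
Total: 17% + 24.3% + 14.3748% + 5.643% = 61.3178%.
Rounded: 61.32%.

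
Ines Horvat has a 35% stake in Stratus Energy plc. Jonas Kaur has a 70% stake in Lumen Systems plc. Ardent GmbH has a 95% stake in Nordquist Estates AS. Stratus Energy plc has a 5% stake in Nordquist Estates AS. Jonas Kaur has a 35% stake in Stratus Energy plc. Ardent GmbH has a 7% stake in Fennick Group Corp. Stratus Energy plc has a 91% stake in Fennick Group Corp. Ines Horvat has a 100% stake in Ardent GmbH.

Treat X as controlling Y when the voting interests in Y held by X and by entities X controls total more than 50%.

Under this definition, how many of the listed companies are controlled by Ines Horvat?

2

Ines holds 100% of Ardent, so Ines controls Ardent.
Ardent holds 95% of Nordquist, so Ines controls Nordquist.
No other company's threshold is met.
Ines controls 2 companies.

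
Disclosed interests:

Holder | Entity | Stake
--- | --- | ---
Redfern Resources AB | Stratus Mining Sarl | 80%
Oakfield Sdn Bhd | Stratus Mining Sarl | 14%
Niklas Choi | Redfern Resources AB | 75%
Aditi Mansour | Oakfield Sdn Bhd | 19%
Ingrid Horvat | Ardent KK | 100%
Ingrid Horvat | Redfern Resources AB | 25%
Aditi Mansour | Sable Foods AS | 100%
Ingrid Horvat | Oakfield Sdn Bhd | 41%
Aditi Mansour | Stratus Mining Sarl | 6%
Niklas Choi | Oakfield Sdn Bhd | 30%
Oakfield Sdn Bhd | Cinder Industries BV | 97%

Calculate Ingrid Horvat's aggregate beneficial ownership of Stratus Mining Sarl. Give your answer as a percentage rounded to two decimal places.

Ingrid reaches Stratus along 2 paths.
Via Redfern: 25% × 80% = 20%.
Via Oakfield: 41% × 14% = 5.74%.
Total: 20% + 5.74% = 25.74%.

25.74%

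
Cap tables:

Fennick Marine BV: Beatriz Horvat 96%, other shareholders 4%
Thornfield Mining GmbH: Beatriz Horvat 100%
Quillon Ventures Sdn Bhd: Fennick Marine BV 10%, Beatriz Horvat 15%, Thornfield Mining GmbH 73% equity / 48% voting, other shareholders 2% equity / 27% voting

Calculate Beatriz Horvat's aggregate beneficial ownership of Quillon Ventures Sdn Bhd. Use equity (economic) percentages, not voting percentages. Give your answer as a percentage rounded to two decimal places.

Beatriz reaches Quillon along 3 paths.
Via Fennick: 96% × 10% = 9.6%.
Direct stake: 15% = 15%.
Via Thornfield: 100% × 73% = 73%.
Total: 9.6% + 15% + 73% = 97.6%.
Rounded: 97.60%.

97.60%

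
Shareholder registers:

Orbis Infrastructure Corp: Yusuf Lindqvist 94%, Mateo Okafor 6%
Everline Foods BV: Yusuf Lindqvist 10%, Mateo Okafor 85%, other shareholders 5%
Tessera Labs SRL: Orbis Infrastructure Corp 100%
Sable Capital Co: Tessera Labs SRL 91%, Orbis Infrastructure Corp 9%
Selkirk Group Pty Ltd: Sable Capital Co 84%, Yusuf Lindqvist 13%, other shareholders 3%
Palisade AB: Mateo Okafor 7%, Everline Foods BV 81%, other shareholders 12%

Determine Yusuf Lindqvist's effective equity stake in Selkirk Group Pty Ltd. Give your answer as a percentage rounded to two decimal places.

91.96%

Yusuf reaches Selkirk along 3 paths.
Via Orbis → Tessera → Sable: 94% × 100% × 91% × 84% = 71.8536%.
Via Orbis → Sable: 94% × 9% × 84% = 7.1064%.
Direct stake: 13% = 13%.
Total: 71.8536% + 7.1064% + 13% = 91.96%.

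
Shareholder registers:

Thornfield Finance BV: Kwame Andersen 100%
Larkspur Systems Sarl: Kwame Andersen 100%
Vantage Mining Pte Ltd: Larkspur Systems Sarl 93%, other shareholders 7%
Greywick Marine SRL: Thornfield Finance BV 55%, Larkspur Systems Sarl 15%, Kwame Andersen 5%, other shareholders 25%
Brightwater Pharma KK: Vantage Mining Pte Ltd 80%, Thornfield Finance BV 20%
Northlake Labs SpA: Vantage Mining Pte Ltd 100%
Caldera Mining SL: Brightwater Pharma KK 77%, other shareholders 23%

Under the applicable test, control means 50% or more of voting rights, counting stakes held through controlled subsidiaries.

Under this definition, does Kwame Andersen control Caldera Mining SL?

Kwame holds 100% of Thornfield, so Kwame controls Thornfield.
Kwame holds 100% of Larkspur, so Kwame controls Larkspur.
Larkspur holds 93% of Vantage, so Kwame controls Vantage.
Vantage and Thornfield together hold 80% + 20% = 100% of Brightwater, so Kwame controls Brightwater.
Brightwater holds 77% of Caldera, so Kwame controls Caldera.

Yes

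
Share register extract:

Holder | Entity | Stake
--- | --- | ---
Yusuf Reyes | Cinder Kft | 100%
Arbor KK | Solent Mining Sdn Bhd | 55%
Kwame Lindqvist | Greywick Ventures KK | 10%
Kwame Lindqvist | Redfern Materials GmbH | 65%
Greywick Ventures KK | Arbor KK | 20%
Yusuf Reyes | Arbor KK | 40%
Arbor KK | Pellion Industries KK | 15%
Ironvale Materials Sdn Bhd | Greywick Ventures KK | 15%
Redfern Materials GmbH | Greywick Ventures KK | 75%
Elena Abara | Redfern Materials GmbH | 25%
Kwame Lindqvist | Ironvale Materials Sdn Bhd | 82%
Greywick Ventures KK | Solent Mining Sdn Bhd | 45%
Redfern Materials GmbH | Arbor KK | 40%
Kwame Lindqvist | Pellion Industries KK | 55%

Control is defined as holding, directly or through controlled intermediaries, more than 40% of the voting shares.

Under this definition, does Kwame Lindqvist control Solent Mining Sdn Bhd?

Yes

Kwame holds 65% of Redfern, so Kwame controls Redfern.
Kwame holds 82% of Ironvale, so Kwame controls Ironvale.
Ironvale and Redfern and Kwame together hold 15% + 75% + 10% = 100% of Greywick, so Kwame controls Greywick.
Greywick and Redfern together hold 20% + 40% = 60% of Arbor, so Kwame controls Arbor.
Arbor and Greywick together hold 55% + 45% = 100% of Solent, so Kwame controls Solent.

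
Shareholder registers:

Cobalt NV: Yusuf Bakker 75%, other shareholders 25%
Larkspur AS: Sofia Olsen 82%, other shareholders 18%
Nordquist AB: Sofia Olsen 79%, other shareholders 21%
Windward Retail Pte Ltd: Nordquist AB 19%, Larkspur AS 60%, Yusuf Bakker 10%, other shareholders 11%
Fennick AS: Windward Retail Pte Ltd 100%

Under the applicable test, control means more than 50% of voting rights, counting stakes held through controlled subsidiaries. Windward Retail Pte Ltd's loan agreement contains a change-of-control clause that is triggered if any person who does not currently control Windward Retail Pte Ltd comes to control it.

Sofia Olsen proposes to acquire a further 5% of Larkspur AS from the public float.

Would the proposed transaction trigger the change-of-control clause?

No

The purchase changes only Sofia's holdings, so Sofia is the only person who could newly come to control Windward.
Sofia holds 79% of Nordquist, so Sofia controls Nordquist.
Sofia holds 82% of Larkspur, so Sofia controls Larkspur.
Nordquist and Larkspur together hold 19% + 60% = 79% of Windward, so Sofia controls Windward.
So Sofia already controls Windward before the transaction.
After the purchase, Sofia's direct stake in Larkspur rises to 82% + 5% = 87%.
Sofia controlled Windward already, so this is not a new person acquiring control; every other person's position is unchanged or reduced.
No new person acquires control, so the clause is not triggered.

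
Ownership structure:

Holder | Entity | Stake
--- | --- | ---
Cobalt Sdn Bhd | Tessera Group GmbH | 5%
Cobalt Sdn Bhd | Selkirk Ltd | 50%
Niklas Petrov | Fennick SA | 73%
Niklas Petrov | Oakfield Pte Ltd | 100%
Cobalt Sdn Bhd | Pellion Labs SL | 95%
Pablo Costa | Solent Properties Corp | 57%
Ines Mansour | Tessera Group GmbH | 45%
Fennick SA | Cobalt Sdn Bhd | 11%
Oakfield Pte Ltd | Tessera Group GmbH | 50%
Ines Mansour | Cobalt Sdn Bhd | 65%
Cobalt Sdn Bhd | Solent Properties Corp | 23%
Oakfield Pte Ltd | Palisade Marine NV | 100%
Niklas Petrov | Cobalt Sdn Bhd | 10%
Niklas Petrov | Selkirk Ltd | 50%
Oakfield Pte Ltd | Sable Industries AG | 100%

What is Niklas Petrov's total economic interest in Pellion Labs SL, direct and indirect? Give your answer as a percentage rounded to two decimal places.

17.13%

Niklas reaches Pellion along 2 paths.
Via Cobalt: 10% × 95% = 9.5%.
Via Fennick → Cobalt: 73% × 11% × 95% = 7.6285%.
Total: 9.5% + 7.6285% = 17.1285%.
Rounded: 17.13%.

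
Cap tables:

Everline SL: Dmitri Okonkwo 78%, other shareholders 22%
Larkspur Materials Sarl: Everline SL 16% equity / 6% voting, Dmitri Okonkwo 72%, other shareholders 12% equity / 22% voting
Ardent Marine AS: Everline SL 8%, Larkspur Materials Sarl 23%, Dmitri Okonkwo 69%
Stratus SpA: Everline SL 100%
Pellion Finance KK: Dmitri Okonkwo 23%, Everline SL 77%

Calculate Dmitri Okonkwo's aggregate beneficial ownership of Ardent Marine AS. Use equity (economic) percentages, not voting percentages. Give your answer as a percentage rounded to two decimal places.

94.67%

Dmitri reaches Ardent along 4 paths.
Via Everline: 78% × 8% = 6.24%.
Via Everline → Larkspur: 78% × 16% × 23% = 2.8704%.
Via Larkspur: 72% × 23% = 16.56%.
Direct stake: 69% = 69%.
Total: 6.24% + 2.8704% + 16.56% + 69% = 94.6704%.
Rounded: 94.67%.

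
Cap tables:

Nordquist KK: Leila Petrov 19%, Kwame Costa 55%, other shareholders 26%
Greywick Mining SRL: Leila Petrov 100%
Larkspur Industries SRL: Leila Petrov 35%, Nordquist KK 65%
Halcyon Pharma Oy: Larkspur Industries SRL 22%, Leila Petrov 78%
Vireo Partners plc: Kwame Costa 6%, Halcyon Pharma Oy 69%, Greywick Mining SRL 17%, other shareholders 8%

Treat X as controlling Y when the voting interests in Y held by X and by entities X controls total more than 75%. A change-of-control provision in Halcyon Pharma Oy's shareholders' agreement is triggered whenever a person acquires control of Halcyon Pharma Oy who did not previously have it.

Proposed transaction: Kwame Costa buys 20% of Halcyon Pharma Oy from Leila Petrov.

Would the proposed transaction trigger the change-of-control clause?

No

The purchase adds only to Kwame's holdings (Leila's stake shrinks), so Kwame is the only person who could newly come to control Halcyon.
Kwame's largest direct stake is 55% in Nordquist, which does not meet the threshold, so Kwame controls no company.
Neither Kwame nor any entity Kwame controls holds any voting interest in Halcyon.
So before the transaction, Kwame does not control Halcyon.
After the purchase, Kwame holds 20% of Halcyon directly, and Leila's stake falls to 58%.
After the transaction, Kwame's side holds 20% of Halcyon, not > 75%, so Kwame still does not control Halcyon.
No new person acquires control, so the clause is not triggered.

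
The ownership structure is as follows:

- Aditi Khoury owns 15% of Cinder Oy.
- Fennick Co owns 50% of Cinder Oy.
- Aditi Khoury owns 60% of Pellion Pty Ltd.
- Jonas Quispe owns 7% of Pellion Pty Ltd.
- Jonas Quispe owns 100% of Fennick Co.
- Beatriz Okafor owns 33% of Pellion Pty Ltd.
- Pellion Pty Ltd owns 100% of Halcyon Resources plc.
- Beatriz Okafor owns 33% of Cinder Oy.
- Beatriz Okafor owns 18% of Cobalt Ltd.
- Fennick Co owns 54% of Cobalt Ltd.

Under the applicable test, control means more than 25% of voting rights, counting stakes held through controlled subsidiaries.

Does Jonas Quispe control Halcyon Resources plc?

Jonas holds 100% of Fennick, so Jonas controls Fennick.
Fennick holds 50% of Cinder, so Jonas controls Cinder.
Fennick holds 54% of Cobalt, so Jonas controls Cobalt.
Neither Jonas nor any entity Jonas controls holds any voting interest in Halcyon.
So Jonas does not control Halcyon.

No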